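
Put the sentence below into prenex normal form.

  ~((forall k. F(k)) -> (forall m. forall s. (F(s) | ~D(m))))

Rewrite implications/biconditionals: A → B as ¬A ∨ B.
  ~(~(forall k. F(k)) | (forall m. forall s. (F(s) | ~D(m))))
Drive negations inward (¬∀x A ≡ ∃x ¬A, ¬∃x A ≡ ∀x ¬A, De Morgan for ∧/∨):
  (forall k. F(k)) & (exists m. exists s. (~F(s) & D(m)))
All bound variables are already distinct, so no renaming is needed.
Extract every quantifier outward, since the variables are now distinct and don't occur free across branches:
  forall k. exists m. exists s. (F(k) & ~F(s) & D(m))

forall k. exists m. exists s. (F(k) & ~F(s) & D(m))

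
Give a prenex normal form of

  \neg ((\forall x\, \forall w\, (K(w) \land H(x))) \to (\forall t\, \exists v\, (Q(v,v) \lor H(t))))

\forall x\, \forall w\, \exists t\, \forall v\, (K(w) \land H(x) \land \neg Q(v,v) \land \neg H(t))

Rewrite implications/biconditionals: A → B as ¬A ∨ B.
  \neg (\neg (\forall x\, \forall w\, (K(w) \land H(x))) \lor (\forall t\, \exists v\, (Q(v,v) \lor H(t))))
Drive negations inward (¬∀x A ≡ ∃x ¬A, ¬∃x A ≡ ∀x ¬A, De Morgan for ∧/∨):
  (\forall x\, \forall w\, (K(w) \land H(x))) \land (\exists t\, \forall v\, (\neg Q(v,v) \land \neg H(t)))
All bound variables are already distinct, so no renaming is needed.
Pull the quantifiers to the front (each side's bound variable is not free in the other side):
  \forall x\, \forall w\, \exists t\, \forall v\, (K(w) \land H(x) \land \neg Q(v,v) \land \neg H(t))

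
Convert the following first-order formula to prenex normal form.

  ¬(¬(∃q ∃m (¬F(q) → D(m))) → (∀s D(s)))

First replace A → B with ¬A ∨ B.
  ¬(¬¬(∃q ∃m (¬¬F(q) ∨ D(m))) ∨ (∀s D(s)))
Move each ¬ inward, flipping quantifiers it crosses:
  (∀q ∀m (¬F(q) ∧ ¬D(m))) ∧ (∃s ¬D(s))
All bound variables are already distinct, so no renaming is needed.
Pull the quantifiers to the front (each side's bound variable is not free in the other side):
  ∀q ∀m ∃s (¬F(q) ∧ ¬D(m) ∧ ¬D(s))

∀q ∀m ∃s (¬F(q) ∧ ¬D(m) ∧ ¬D(s))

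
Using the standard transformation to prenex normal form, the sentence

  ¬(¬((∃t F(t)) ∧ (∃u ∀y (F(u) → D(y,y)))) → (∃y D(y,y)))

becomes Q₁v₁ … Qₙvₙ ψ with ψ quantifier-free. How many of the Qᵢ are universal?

3

Rewrite implications/biconditionals: A → B as ¬A ∨ B.
  ¬(¬¬((∃t F(t)) ∧ (∃u ∀y (¬F(u) ∨ D(y,y)))) ∨ (∃y D(y,y)))
Push ¬ through the quantifiers and connectives to reach negation normal form:
  ((∀t ¬F(t)) ∨ (∀u ∃y (F(u) ∧ ¬D(y,y)))) ∧ (∀y ¬D(y,y))
Rename bound variables to avoid capture: y↦z1.
  ((∀t ¬F(t)) ∨ (∀u ∃y (F(u) ∧ ¬D(y,y)))) ∧ (∀z1 ¬D(z1,z1))
Extract every quantifier outward, since the variables are now distinct and don't occur free across branches:
  ∀t ∀u ∃y ∀z1 ((¬F(t) ∨ F(u) ∧ ¬D(y,y)) ∧ ¬D(z1,z1))
The prefix is ∀t ∀u ∃y ∀z1: 3 universal, 1 existential.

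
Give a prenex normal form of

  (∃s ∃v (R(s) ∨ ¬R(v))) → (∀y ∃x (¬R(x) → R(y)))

Eliminate → and ↔ using ¬ and ∨.
  ¬(∃s ∃v (R(s) ∨ ¬R(v))) ∨ (∀y ∃x (¬¬R(x) ∨ R(y)))
Move each ¬ inward, flipping quantifiers it crosses:
  (∀s ∀v (¬R(s) ∧ R(v))) ∨ (∀y ∃x (R(x) ∨ R(y)))
Finally move all quantifiers to the prefix:
  ∀s ∀v ∀y ∃x (¬R(s) ∧ R(v) ∨ R(x) ∨ R(y))

∀s ∀v ∀y ∃x (¬R(s) ∧ R(v) ∨ R(x) ∨ R(y))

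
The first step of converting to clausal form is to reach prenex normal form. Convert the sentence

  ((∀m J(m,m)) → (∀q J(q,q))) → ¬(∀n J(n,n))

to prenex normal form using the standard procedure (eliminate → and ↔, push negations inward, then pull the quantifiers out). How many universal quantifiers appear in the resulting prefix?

First replace A → B with ¬A ∨ B.
  ¬(¬(∀m J(m,m)) ∨ (∀q J(q,q))) ∨ ¬(∀n J(n,n))
Push ¬ through the quantifiers and connectives to reach negation normal form:
  (∀m J(m,m)) ∧ (∃q ¬J(q,q)) ∨ (∃n ¬J(n,n))
All bound variables are already distinct, so no renaming is needed.
Pull the quantifiers to the front (each side's bound variable is not free in the other side):
  ∀m ∃q ∃n (J(m,m) ∧ ¬J(q,q) ∨ ¬J(n,n))
The prefix is ∀m ∃q ∃n: 1 universal, 2 existential.

1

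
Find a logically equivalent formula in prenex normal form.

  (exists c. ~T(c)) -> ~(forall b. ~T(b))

First replace A → B with ¬A ∨ B.
  ~(exists c. ~T(c)) | ~(forall b. ~T(b))
Move each ¬ inward, flipping quantifiers it crosses:
  (forall c. T(c)) | (exists b. T(b))
Extract every quantifier outward, since the variables are now distinct and don't occur free across branches:
  forall c. exists b. (T(c) | T(b))

forall c. exists b. (T(c) | T(b))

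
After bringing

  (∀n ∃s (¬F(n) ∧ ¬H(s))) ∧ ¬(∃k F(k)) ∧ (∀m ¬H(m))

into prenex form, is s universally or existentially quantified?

existential

Push ¬ through the quantifiers and connectives to reach negation normal form:
  (∀n ∃s (¬F(n) ∧ ¬H(s))) ∧ (∀k ¬F(k)) ∧ (∀m ¬H(m))
All bound variables are already distinct, so no renaming is needed.
Pull the quantifiers to the front (each side's bound variable is not free in the other side):
  ∀n ∃s ∀k ∀m (¬F(n) ∧ ¬H(s) ∧ ¬F(k) ∧ ¬H(m))
The quantifier ∃s sits under an even number of negations, so it remains existential.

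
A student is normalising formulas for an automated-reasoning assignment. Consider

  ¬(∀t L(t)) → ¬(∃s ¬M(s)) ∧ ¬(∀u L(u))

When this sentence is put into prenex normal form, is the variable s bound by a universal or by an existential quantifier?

universal

Rewrite implications/biconditionals: A → B as ¬A ∨ B.
  ¬¬(∀t L(t)) ∨ ¬(∃s ¬M(s)) ∧ ¬(∀u L(u))
Move each ¬ inward, flipping quantifiers it crosses:
  (∀t L(t)) ∨ (∀s M(s)) ∧ (∃u ¬L(u))
Finally move all quantifiers to the prefix:
  ∀t ∀s ∃u (L(t) ∨ M(s) ∧ ¬L(u))
The quantifier ∃s sits under an odd number of negations (counting the antecedent side of each →), so it flips to ∀s.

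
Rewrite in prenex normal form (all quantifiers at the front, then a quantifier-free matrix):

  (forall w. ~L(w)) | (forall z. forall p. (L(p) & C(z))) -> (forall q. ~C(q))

First replace A → B with ¬A ∨ B.
  ~((forall w. ~L(w)) | (forall z. forall p. (L(p) & C(z)))) | (forall q. ~C(q))
Move each ¬ inward, flipping quantifiers it crosses:
  (exists w. L(w)) & (exists z. exists p. (~L(p) | ~C(z))) | (forall q. ~C(q))
All bound variables are already distinct, so no renaming is needed.
Pull the quantifiers to the front (each side's bound variable is not free in the other side):
  exists w. exists z. exists p. forall q. (L(w) & (~L(p) | ~C(z)) | ~C(q))

exists w. exists z. exists p. forall q. (L(w) & (~L(p) | ~C(z)) | ~C(q))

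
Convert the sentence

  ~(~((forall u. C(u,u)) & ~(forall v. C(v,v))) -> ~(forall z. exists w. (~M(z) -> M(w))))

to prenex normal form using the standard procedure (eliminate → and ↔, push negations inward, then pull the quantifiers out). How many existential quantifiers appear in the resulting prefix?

First replace A → B with ¬A ∨ B.
  ~(~~((forall u. C(u,u)) & ~(forall v. C(v,v))) | ~(forall z. exists w. (~~M(z) | M(w))))
Drive negations inward (¬∀x A ≡ ∃x ¬A, ¬∃x A ≡ ∀x ¬A, De Morgan for ∧/∨):
  ((exists u. ~C(u,u)) | (forall v. C(v,v))) & (forall z. exists w. (M(z) | M(w)))
All bound variables are already distinct, so no renaming is needed.
Extract every quantifier outward, since the variables are now distinct and don't occur free across branches:
  exists u. forall v. forall z. exists w. ((~C(u,u) | C(v,v)) & (M(z) | M(w)))
The prefix is exists u forall v forall z exists w: 2 universal, 2 existential.

2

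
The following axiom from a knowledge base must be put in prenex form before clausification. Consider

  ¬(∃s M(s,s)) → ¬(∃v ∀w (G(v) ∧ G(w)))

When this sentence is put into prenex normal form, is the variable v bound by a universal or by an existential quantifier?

First replace A → B with ¬A ∨ B.
  ¬¬(∃s M(s,s)) ∨ ¬(∃v ∀w (G(v) ∧ G(w)))
Drive negations inward (¬∀x A ≡ ∃x ¬A, ¬∃x A ≡ ∀x ¬A, De Morgan for ∧/∨):
  (∃s M(s,s)) ∨ (∀v ∃w (¬G(v) ∨ ¬G(w)))
Extract every quantifier outward, since the variables are now distinct and don't occur free across branches:
  ∃s ∀v ∃w (M(s,s) ∨ ¬G(v) ∨ ¬G(w))
The quantifier ∃v sits under an odd number of negations (counting the antecedent side of each →), so it flips to ∀v.

universal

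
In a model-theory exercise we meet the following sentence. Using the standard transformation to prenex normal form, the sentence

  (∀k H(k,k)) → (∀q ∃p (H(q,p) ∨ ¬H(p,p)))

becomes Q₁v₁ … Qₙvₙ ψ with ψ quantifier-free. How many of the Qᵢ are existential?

Rewrite implications/biconditionals: A → B as ¬A ∨ B.
  ¬(∀k H(k,k)) ∨ (∀q ∃p (H(q,p) ∨ ¬H(p,p)))
Move each ¬ inward, flipping quantifiers it crosses:
  (∃k ¬H(k,k)) ∨ (∀q ∃p (H(q,p) ∨ ¬H(p,p)))
All bound variables are already distinct, so no renaming is needed.
Finally move all quantifiers to the prefix:
  ∃k ∀q ∃p (¬H(k,k) ∨ H(q,p) ∨ ¬H(p,p))
The prefix is ∃k ∀q ∃p: 1 universal, 2 existential.

2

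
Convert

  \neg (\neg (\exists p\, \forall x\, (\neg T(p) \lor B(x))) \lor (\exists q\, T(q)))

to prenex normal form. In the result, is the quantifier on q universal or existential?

universal

Drive negations inward (¬∀x A ≡ ∃x ¬A, ¬∃x A ≡ ∀x ¬A, De Morgan for ∧/∨):
  (\exists p\, \forall x\, (\neg T(p) \lor B(x))) \land (\forall q\, \neg T(q))
All bound variables are already distinct, so no renaming is needed.
Extract every quantifier outward, since the variables are now distinct and don't occur free across branches:
  \exists p\, \forall x\, \forall q\, ((\neg T(p) \lor B(x)) \land \neg T(q))
The quantifier \exists q sits under an odd number of negations, so it flips to \forall q.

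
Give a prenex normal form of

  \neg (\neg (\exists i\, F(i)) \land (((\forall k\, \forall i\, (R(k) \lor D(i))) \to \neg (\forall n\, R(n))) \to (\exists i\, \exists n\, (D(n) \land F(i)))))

\exists i\, \exists k\, \exists z\, \exists n\, \forall u1\, \forall t\, (F(i) \lor (\neg R(k) \land \neg D(z) \lor \neg R(n)) \land (\neg D(t) \lor \neg F(u1)))

Rewrite implications/biconditionals: A → B as ¬A ∨ B.
  \neg (\neg (\exists i\, F(i)) \land (\neg (\neg (\forall k\, \forall i\, (R(k) \lor D(i))) \lor \neg (\forall n\, R(n))) \lor (\exists i\, \exists n\, (D(n) \land F(i)))))
Move each ¬ inward, flipping quantifiers it crosses:
  (\exists i\, F(i)) \lor ((\exists k\, \exists i\, (\neg R(k) \land \neg D(i))) \lor (\exists n\, \neg R(n))) \land (\forall i\, \forall n\, (\neg D(n) \lor \neg F(i)))
Rename bound variables to avoid capture: i↦z, i↦u1, n↦t.
  (\exists i\, F(i)) \lor ((\exists k\, \exists z\, (\neg R(k) \land \neg D(z))) \lor (\exists n\, \neg R(n))) \land (\forall u1\, \forall t\, (\neg D(t) \lor \neg F(u1)))
Pull the quantifiers to the front (each side's bound variable is not free in the other side):
  \exists i\, \exists k\, \exists z\, \exists n\, \forall u1\, \forall t\, (F(i) \lor (\neg R(k) \land \neg D(z) \lor \neg R(n)) \land (\neg D(t) \lor \neg F(u1)))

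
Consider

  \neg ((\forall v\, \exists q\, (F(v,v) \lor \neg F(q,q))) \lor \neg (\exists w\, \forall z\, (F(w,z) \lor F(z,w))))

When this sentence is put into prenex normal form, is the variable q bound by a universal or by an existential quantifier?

universal

Push ¬ through the quantifiers and connectives to reach negation normal form:
  (\exists v\, \forall q\, (\neg F(v,v) \land F(q,q))) \land (\exists w\, \forall z\, (F(w,z) \lor F(z,w)))
Pull the quantifiers to the front (each side's bound variable is not free in the other side):
  \exists v\, \forall q\, \exists w\, \forall z\, (\neg F(v,v) \land F(q,q) \land (F(w,z) \lor F(z,w)))
The quantifier \exists q sits under an odd number of negations, so it flips to \forall q.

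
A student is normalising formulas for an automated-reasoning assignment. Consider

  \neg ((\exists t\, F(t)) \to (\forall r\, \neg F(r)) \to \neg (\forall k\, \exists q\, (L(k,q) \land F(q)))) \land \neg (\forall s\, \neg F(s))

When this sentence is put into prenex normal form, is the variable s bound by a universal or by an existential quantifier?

existential

First replace A → B with ¬A ∨ B.
  \neg (\neg (\exists t\, F(t)) \lor \neg (\forall r\, \neg F(r)) \lor \neg (\forall k\, \exists q\, (L(k,q) \land F(q)))) \land \neg (\forall s\, \neg F(s))
Push ¬ through the quantifiers and connectives to reach negation normal form:
  (\exists t\, F(t)) \land (\forall r\, \neg F(r)) \land (\forall k\, \exists q\, (L(k,q) \land F(q))) \land (\exists s\, F(s))
Pull the quantifiers to the front (each side's bound variable is not free in the other side):
  \exists t\, \forall r\, \forall k\, \exists q\, \exists s\, (F(t) \land \neg F(r) \land L(k,q) \land F(q) \land F(s))
The quantifier \forall s sits under an odd number of negations (counting the antecedent side of each →), so it flips to \exists s.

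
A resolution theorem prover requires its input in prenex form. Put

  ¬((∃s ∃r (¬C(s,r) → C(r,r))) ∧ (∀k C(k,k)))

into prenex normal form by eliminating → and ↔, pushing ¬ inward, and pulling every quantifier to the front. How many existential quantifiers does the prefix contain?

Rewrite implications/biconditionals: A → B as ¬A ∨ B.
  ¬((∃s ∃r (¬¬C(s,r) ∨ C(r,r))) ∧ (∀k C(k,k)))
Drive negations inward (¬∀x A ≡ ∃x ¬A, ¬∃x A ≡ ∀x ¬A, De Morgan for ∧/∨):
  (∀s ∀r (¬C(s,r) ∧ ¬C(r,r))) ∨ (∃k ¬C(k,k))
All bound variables are already distinct, so no renaming is needed.
Finally move all quantifiers to the prefix:
  ∀s ∀r ∃k (¬C(s,r) ∧ ¬C(r,r) ∨ ¬C(k,k))
The prefix is ∀s ∀r ∃k: 2 universal, 1 existential.

1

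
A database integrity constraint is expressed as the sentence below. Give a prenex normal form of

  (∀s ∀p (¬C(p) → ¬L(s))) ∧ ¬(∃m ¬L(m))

∀s ∀p ∀m ((C(p) ∨ ¬L(s)) ∧ L(m))

Eliminate → and ↔ using ¬ and ∨.
  (∀s ∀p (¬¬C(p) ∨ ¬L(s))) ∧ ¬(∃m ¬L(m))
Drive negations inward (¬∀x A ≡ ∃x ¬A, ¬∃x A ≡ ∀x ¬A, De Morgan for ∧/∨):
  (∀s ∀p (C(p) ∨ ¬L(s))) ∧ (∀m L(m))
All bound variables are already distinct, so no renaming is needed.
Pull the quantifiers to the front (each side's bound variable is not free in the other side):
  ∀s ∀p ∀m ((C(p) ∨ ¬L(s)) ∧ L(m))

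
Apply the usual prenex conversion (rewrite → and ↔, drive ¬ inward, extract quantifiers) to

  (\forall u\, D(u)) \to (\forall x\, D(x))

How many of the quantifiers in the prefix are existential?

1

Rewrite implications/biconditionals: A → B as ¬A ∨ B.
  \neg (\forall u\, D(u)) \lor (\forall x\, D(x))
Move each ¬ inward, flipping quantifiers it crosses:
  (\exists u\, \neg D(u)) \lor (\forall x\, D(x))
All bound variables are already distinct, so no renaming is needed.
Pull the quantifiers to the front (each side's bound variable is not free in the other side):
  \exists u\, \forall x\, (\neg D(u) \lor D(x))
The prefix is \exists u \forall x: 1 universal, 1 existential.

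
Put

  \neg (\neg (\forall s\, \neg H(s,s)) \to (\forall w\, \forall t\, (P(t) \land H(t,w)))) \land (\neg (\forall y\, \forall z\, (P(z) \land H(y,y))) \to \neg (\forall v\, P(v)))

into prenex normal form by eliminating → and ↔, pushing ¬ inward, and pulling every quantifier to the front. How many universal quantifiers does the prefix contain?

Rewrite implications/biconditionals: A → B as ¬A ∨ B.
  \neg (\neg \neg (\forall s\, \neg H(s,s)) \lor (\forall w\, \forall t\, (P(t) \land H(t,w)))) \land (\neg \neg (\forall y\, \forall z\, (P(z) \land H(y,y))) \lor \neg (\forall v\, P(v)))
Push ¬ through the quantifiers and connectives to reach negation normal form:
  (\exists s\, H(s,s)) \land (\exists w\, \exists t\, (\neg P(t) \lor \neg H(t,w))) \land ((\forall y\, \forall z\, (P(z) \land H(y,y))) \lor (\exists v\, \neg P(v)))
Pull the quantifiers to the front (each side's bound variable is not free in the other side):
  \exists s\, \exists w\, \exists t\, \forall y\, \forall z\, \exists v\, (H(s,s) \land (\neg P(t) \lor \neg H(t,w)) \land (P(z) \land H(y,y) \lor \neg P(v)))
The prefix is \exists s \exists w \exists t \forall y \forall z \exists v: 2 universal, 4 existential.

2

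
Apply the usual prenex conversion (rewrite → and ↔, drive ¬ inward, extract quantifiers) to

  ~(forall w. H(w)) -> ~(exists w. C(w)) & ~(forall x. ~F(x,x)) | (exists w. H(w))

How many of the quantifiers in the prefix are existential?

2

First replace A → B with ¬A ∨ B.
  ~~(forall w. H(w)) | ~(exists w. C(w)) & ~(forall x. ~F(x,x)) | (exists w. H(w))
Drive negations inward (¬∀x A ≡ ∃x ¬A, ¬∃x A ≡ ∀x ¬A, De Morgan for ∧/∨):
  (forall w. H(w)) | (forall w. ~C(w)) & (exists x. F(x,x)) | (exists w. H(w))
Standardize variables apart so no two quantifiers bind the same name: w↦v1, w↦u1.
  (forall w. H(w)) | (forall v1. ~C(v1)) & (exists x. F(x,x)) | (exists u1. H(u1))
Finally move all quantifiers to the prefix:
  forall w. forall v1. exists x. exists u1. (H(w) | ~C(v1) & F(x,x) | H(u1))
The prefix is forall w forall v1 exists x exists u1: 2 universal, 2 existential.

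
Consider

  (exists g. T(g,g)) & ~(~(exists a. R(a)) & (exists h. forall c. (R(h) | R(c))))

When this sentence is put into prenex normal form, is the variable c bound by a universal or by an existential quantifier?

Push ¬ through the quantifiers and connectives to reach negation normal form:
  (exists g. T(g,g)) & ((exists a. R(a)) | (forall h. exists c. (~R(h) & ~R(c))))
All bound variables are already distinct, so no renaming is needed.
Finally move all quantifiers to the prefix:
  exists g. exists a. forall h. exists c. (T(g,g) & (R(a) | ~R(h) & ~R(c)))
The quantifier forall c sits under an odd number of negations, so it flips to exists c.

existential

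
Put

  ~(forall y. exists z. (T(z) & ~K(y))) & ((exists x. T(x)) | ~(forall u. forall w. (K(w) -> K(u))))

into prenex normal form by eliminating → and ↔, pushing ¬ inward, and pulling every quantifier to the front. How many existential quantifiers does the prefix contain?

4

First replace A → B with ¬A ∨ B.
  ~(forall y. exists z. (T(z) & ~K(y))) & ((exists x. T(x)) | ~(forall u. forall w. (~K(w) | K(u))))
Move each ¬ inward, flipping quantifiers it crosses:
  (exists y. forall z. (~T(z) | K(y))) & ((exists x. T(x)) | (exists u. exists w. (K(w) & ~K(u))))
Finally move all quantifiers to the prefix:
  exists y. forall z. exists x. exists u. exists w. ((~T(z) | K(y)) & (T(x) | K(w) & ~K(u)))
The prefix is exists y forall z exists x exists u exists w: 1 universal, 4 existential.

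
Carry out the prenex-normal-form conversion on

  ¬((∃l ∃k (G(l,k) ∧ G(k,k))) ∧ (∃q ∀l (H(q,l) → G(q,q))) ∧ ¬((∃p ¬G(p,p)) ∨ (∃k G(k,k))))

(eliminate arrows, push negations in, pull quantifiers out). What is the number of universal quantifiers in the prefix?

First replace A → B with ¬A ∨ B.
  ¬((∃l ∃k (G(l,k) ∧ G(k,k))) ∧ (∃q ∀l (¬H(q,l) ∨ G(q,q))) ∧ ¬((∃p ¬G(p,p)) ∨ (∃k G(k,k))))
Drive negations inward (¬∀x A ≡ ∃x ¬A, ¬∃x A ≡ ∀x ¬A, De Morgan for ∧/∨):
  (∀l ∀k (¬G(l,k) ∨ ¬G(k,k))) ∨ (∀q ∃l (H(q,l) ∧ ¬G(q,q))) ∨ (∃p ¬G(p,p)) ∨ (∃k G(k,k))
Give each quantifier a distinct variable: l↦y, k↦t.
  (∀l ∀k (¬G(l,k) ∨ ¬G(k,k))) ∨ (∀q ∃y (H(q,y) ∧ ¬G(q,q))) ∨ (∃p ¬G(p,p)) ∨ (∃t G(t,t))
Finally move all quantifiers to the prefix:
  ∀l ∀k ∀q ∃y ∃p ∃t (¬G(l,k) ∨ ¬G(k,k) ∨ H(q,y) ∧ ¬G(q,q) ∨ ¬G(p,p) ∨ G(t,t))
The prefix is ∀l ∀k ∀q ∃y ∃p ∃t: 3 universal, 3 existential.

3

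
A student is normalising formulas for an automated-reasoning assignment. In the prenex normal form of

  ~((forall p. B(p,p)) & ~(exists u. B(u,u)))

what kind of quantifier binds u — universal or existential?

existential

Drive negations inward (¬∀x A ≡ ∃x ¬A, ¬∃x A ≡ ∀x ¬A, De Morgan for ∧/∨):
  (exists p. ~B(p,p)) | (exists u. B(u,u))
Finally move all quantifiers to the prefix:
  exists p. exists u. (~B(p,p) | B(u,u))
The quantifier exists u sits under an even number of negations, so it remains existential.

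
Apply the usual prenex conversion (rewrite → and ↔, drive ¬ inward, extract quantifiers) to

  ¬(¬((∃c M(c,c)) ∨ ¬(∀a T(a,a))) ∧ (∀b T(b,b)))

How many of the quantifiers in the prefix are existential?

Push ¬ through the quantifiers and connectives to reach negation normal form:
  (∃c M(c,c)) ∨ (∃a ¬T(a,a)) ∨ (∃b ¬T(b,b))
Extract every quantifier outward, since the variables are now distinct and don't occur free across branches:
  ∃c ∃a ∃b (M(c,c) ∨ ¬T(a,a) ∨ ¬T(b,b))
The prefix is ∃c ∃a ∃b: 0 universal, 3 existential.

3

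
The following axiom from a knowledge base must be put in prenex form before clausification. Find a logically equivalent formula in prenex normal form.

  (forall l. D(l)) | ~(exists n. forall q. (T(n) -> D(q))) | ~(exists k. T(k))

forall l. forall n. exists q. forall k. (D(l) | T(n) & ~D(q) | ~T(k))

Rewrite implications/biconditionals: A → B as ¬A ∨ B.
  (forall l. D(l)) | ~(exists n. forall q. (~T(n) | D(q))) | ~(exists k. T(k))
Drive negations inward (¬∀x A ≡ ∃x ¬A, ¬∃x A ≡ ∀x ¬A, De Morgan for ∧/∨):
  (forall l. D(l)) | (forall n. exists q. (T(n) & ~D(q))) | (forall k. ~T(k))
All bound variables are already distinct, so no renaming is needed.
Finally move all quantifiers to the prefix:
  forall l. forall n. exists q. forall k. (D(l) | T(n) & ~D(q) | ~T(k))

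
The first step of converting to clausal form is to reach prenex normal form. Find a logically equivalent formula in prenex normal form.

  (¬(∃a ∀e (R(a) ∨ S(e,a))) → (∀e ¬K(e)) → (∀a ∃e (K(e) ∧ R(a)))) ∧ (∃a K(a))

Eliminate → and ↔ using ¬ and ∨.
  (¬¬(∃a ∀e (R(a) ∨ S(e,a))) ∨ ¬(∀e ¬K(e)) ∨ (∀a ∃e (K(e) ∧ R(a)))) ∧ (∃a K(a))
Move each ¬ inward, flipping quantifiers it crosses:
  ((∃a ∀e (R(a) ∨ S(e,a))) ∨ (∃e K(e)) ∨ (∀a ∃e (K(e) ∧ R(a)))) ∧ (∃a K(a))
Rename bound variables to avoid capture: e↦y, a↦v, e↦u, a↦v1.
  ((∃a ∀e (R(a) ∨ S(e,a))) ∨ (∃y K(y)) ∨ (∀v ∃u (K(u) ∧ R(v)))) ∧ (∃v1 K(v1))
Pull the quantifiers to the front (each side's bound variable is not free in the other side):
  ∃a ∀e ∃y ∀v ∃u ∃v1 ((R(a) ∨ S(e,a) ∨ K(y) ∨ K(u) ∧ R(v)) ∧ K(v1))

∃a ∀e ∃y ∀v ∃u ∃v1 ((R(a) ∨ S(e,a) ∨ K(y) ∨ K(u) ∧ R(v)) ∧ K(v1))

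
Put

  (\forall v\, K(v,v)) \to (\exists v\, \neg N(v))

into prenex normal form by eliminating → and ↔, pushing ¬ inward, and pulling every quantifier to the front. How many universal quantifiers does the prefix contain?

Rewrite implications/biconditionals: A → B as ¬A ∨ B.
  \neg (\forall v\, K(v,v)) \lor (\exists v\, \neg N(v))
Move each ¬ inward, flipping quantifiers it crosses:
  (\exists v\, \neg K(v,v)) \lor (\exists v\, \neg N(v))
Standardize variables apart so no two quantifiers bind the same name: v↦w.
  (\exists v\, \neg K(v,v)) \lor (\exists w\, \neg N(w))
Extract every quantifier outward, since the variables are now distinct and don't occur free across branches:
  \exists v\, \exists w\, (\neg K(v,v) \lor \neg N(w))
The prefix is \exists v \exists w: 0 universal, 2 existential.

0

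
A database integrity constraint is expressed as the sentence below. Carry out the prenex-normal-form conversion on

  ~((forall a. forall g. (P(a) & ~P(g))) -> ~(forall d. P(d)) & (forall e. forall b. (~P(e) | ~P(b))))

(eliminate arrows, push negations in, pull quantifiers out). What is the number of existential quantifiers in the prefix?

2

First replace A → B with ¬A ∨ B.
  ~(~(forall a. forall g. (P(a) & ~P(g))) | ~(forall d. P(d)) & (forall e. forall b. (~P(e) | ~P(b))))
Move each ¬ inward, flipping quantifiers it crosses:
  (forall a. forall g. (P(a) & ~P(g))) & ((forall d. P(d)) | (exists e. exists b. (P(e) & P(b))))
All bound variables are already distinct, so no renaming is needed.
Pull the quantifiers to the front (each side's bound variable is not free in the other side):
  forall a. forall g. forall d. exists e. exists b. (P(a) & ~P(g) & (P(d) | P(e) & P(b)))
The prefix is forall a forall g forall d exists e exists b: 3 universal, 2 existential.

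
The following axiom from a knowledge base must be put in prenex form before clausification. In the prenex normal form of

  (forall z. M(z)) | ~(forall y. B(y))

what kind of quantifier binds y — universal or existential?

Drive negations inward (¬∀x A ≡ ∃x ¬A, ¬∃x A ≡ ∀x ¬A, De Morgan for ∧/∨):
  (forall z. M(z)) | (exists y. ~B(y))
Pull the quantifiers to the front (each side's bound variable is not free in the other side):
  forall z. exists y. (M(z) | ~B(y))
The quantifier forall y sits under an odd number of negations, so it flips to exists y.

existential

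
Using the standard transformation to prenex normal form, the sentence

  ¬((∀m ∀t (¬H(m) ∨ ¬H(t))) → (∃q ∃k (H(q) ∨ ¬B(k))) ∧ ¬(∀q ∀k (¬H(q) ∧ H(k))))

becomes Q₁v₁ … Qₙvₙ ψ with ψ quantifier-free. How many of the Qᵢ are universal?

6

Rewrite implications/biconditionals: A → B as ¬A ∨ B.
  ¬(¬(∀m ∀t (¬H(m) ∨ ¬H(t))) ∨ (∃q ∃k (H(q) ∨ ¬B(k))) ∧ ¬(∀q ∀k (¬H(q) ∧ H(k))))
Push ¬ through the quantifiers and connectives to reach negation normal form:
  (∀m ∀t (¬H(m) ∨ ¬H(t))) ∧ ((∀q ∀k (¬H(q) ∧ B(k))) ∨ (∀q ∀k (¬H(q) ∧ H(k))))
Standardize variables apart so no two quantifiers bind the same name: q↦x, k↦v1.
  (∀m ∀t (¬H(m) ∨ ¬H(t))) ∧ ((∀q ∀k (¬H(q) ∧ B(k))) ∨ (∀x ∀v1 (¬H(x) ∧ H(v1))))
Finally move all quantifiers to the prefix:
  ∀m ∀t ∀q ∀k ∀x ∀v1 ((¬H(m) ∨ ¬H(t)) ∧ (¬H(q) ∧ B(k) ∨ ¬H(x) ∧ H(v1)))
The prefix is ∀m ∀t ∀q ∀k ∀x ∀v1: 6 universal, 0 existential.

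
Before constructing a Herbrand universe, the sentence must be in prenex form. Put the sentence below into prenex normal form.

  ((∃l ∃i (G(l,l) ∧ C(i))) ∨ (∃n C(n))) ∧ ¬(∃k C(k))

∃l ∃i ∃n ∀k ((G(l,l) ∧ C(i) ∨ C(n)) ∧ ¬C(k))

Move each ¬ inward, flipping quantifiers it crosses:
  ((∃l ∃i (G(l,l) ∧ C(i))) ∨ (∃n C(n))) ∧ (∀k ¬C(k))
Pull the quantifiers to the front (each side's bound variable is not free in the other side):
  ∃l ∃i ∃n ∀k ((G(l,l) ∧ C(i) ∨ C(n)) ∧ ¬C(k))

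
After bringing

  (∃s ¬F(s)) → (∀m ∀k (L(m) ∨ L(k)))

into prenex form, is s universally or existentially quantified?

universal

Rewrite implications/biconditionals: A → B as ¬A ∨ B.
  ¬(∃s ¬F(s)) ∨ (∀m ∀k (L(m) ∨ L(k)))
Drive negations inward (¬∀x A ≡ ∃x ¬A, ¬∃x A ≡ ∀x ¬A, De Morgan for ∧/∨):
  (∀s F(s)) ∨ (∀m ∀k (L(m) ∨ L(k)))
Finally move all quantifiers to the prefix:
  ∀s ∀m ∀k (F(s) ∨ L(m) ∨ L(k))
The quantifier ∃s sits under an odd number of negations (counting the antecedent side of each →), so it flips to ∀s.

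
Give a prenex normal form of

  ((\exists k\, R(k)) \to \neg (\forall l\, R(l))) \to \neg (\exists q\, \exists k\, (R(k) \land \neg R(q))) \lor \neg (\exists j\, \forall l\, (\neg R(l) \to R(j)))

Eliminate → and ↔ using ¬ and ∨.
  \neg (\neg (\exists k\, R(k)) \lor \neg (\forall l\, R(l))) \lor \neg (\exists q\, \exists k\, (R(k) \land \neg R(q))) \lor \neg (\exists j\, \forall l\, (\neg \neg R(l) \lor R(j)))
Move each ¬ inward, flipping quantifiers it crosses:
  (\exists k\, R(k)) \land (\forall l\, R(l)) \lor (\forall q\, \forall k\, (\neg R(k) \lor R(q))) \lor (\forall j\, \exists l\, (\neg R(l) \land \neg R(j)))
Give each quantifier a distinct variable: k↦r, l↦x1.
  (\exists k\, R(k)) \land (\forall l\, R(l)) \lor (\forall q\, \forall r\, (\neg R(r) \lor R(q))) \lor (\forall j\, \exists x1\, (\neg R(x1) \land \neg R(j)))
Finally move all quantifiers to the prefix:
  \exists k\, \forall l\, \forall q\, \forall r\, \forall j\, \exists x1\, (R(k) \land R(l) \lor \neg R(r) \lor R(q) \lor \neg R(x1) \land \neg R(j))

\exists k\, \forall l\, \forall q\, \forall r\, \forall j\, \exists x1\, (R(k) \land R(l) \lor \neg R(r) \lor R(q) \lor \neg R(x1) \land \neg R(j))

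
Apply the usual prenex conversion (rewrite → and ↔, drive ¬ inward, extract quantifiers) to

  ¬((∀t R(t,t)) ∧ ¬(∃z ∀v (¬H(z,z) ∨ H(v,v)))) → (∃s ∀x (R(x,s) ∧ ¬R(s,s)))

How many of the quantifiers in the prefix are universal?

3

First replace A → B with ¬A ∨ B.
  ¬¬((∀t R(t,t)) ∧ ¬(∃z ∀v (¬H(z,z) ∨ H(v,v)))) ∨ (∃s ∀x (R(x,s) ∧ ¬R(s,s)))
Move each ¬ inward, flipping quantifiers it crosses:
  (∀t R(t,t)) ∧ (∀z ∃v (H(z,z) ∧ ¬H(v,v))) ∨ (∃s ∀x (R(x,s) ∧ ¬R(s,s)))
All bound variables are already distinct, so no renaming is needed.
Pull the quantifiers to the front (each side's bound variable is not free in the other side):
  ∀t ∀z ∃v ∃s ∀x (R(t,t) ∧ H(z,z) ∧ ¬H(v,v) ∨ R(x,s) ∧ ¬R(s,s))
The prefix is ∀t ∀z ∃v ∃s ∀x: 3 universal, 2 existential.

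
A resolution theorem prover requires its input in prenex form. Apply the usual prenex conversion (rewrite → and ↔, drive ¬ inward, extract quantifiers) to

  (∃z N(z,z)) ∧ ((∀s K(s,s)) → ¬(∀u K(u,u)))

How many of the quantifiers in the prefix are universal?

0

Rewrite implications/biconditionals: A → B as ¬A ∨ B.
  (∃z N(z,z)) ∧ (¬(∀s K(s,s)) ∨ ¬(∀u K(u,u)))
Drive negations inward (¬∀x A ≡ ∃x ¬A, ¬∃x A ≡ ∀x ¬A, De Morgan for ∧/∨):
  (∃z N(z,z)) ∧ ((∃s ¬K(s,s)) ∨ (∃u ¬K(u,u)))
All bound variables are already distinct, so no renaming is needed.
Pull the quantifiers to the front (each side's bound variable is not free in the other side):
  ∃z ∃s ∃u (N(z,z) ∧ (¬K(s,s) ∨ ¬K(u,u)))
The prefix is ∃z ∃s ∃u: 0 universal, 3 existential.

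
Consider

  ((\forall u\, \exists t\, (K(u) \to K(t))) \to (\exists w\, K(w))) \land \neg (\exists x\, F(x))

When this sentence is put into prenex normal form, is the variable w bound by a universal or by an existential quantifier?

Eliminate → and ↔ using ¬ and ∨.
  (\neg (\forall u\, \exists t\, (\neg K(u) \lor K(t))) \lor (\exists w\, K(w))) \land \neg (\exists x\, F(x))
Drive negations inward (¬∀x A ≡ ∃x ¬A, ¬∃x A ≡ ∀x ¬A, De Morgan for ∧/∨):
  ((\exists u\, \forall t\, (K(u) \land \neg K(t))) \lor (\exists w\, K(w))) \land (\forall x\, \neg F(x))
Pull the quantifiers to the front (each side's bound variable is not free in the other side):
  \exists u\, \forall t\, \exists w\, \forall x\, ((K(u) \land \neg K(t) \lor K(w)) \land \neg F(x))
The quantifier \exists w sits under an even number of negations (counting the antecedent side of each →), so it remains existential.

existential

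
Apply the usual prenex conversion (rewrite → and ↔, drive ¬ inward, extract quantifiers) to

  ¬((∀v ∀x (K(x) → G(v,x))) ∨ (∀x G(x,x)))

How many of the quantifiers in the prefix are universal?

0

Rewrite implications/biconditionals: A → B as ¬A ∨ B.
  ¬((∀v ∀x (¬K(x) ∨ G(v,x))) ∨ (∀x G(x,x)))
Drive negations inward (¬∀x A ≡ ∃x ¬A, ¬∃x A ≡ ∀x ¬A, De Morgan for ∧/∨):
  (∃v ∃x (K(x) ∧ ¬G(v,x))) ∧ (∃x ¬G(x,x))
Standardize variables apart so no two quantifiers bind the same name: x↦u1.
  (∃v ∃x (K(x) ∧ ¬G(v,x))) ∧ (∃u1 ¬G(u1,u1))
Extract every quantifier outward, since the variables are now distinct and don't occur free across branches:
  ∃v ∃x ∃u1 (K(x) ∧ ¬G(v,x) ∧ ¬G(u1,u1))
The prefix is ∃v ∃x ∃u1: 0 universal, 3 existential.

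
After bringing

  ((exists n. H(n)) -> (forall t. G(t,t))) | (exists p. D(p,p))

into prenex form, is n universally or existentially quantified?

universal

First replace A → B with ¬A ∨ B.
  ~(exists n. H(n)) | (forall t. G(t,t)) | (exists p. D(p,p))
Drive negations inward (¬∀x A ≡ ∃x ¬A, ¬∃x A ≡ ∀x ¬A, De Morgan for ∧/∨):
  (forall n. ~H(n)) | (forall t. G(t,t)) | (exists p. D(p,p))
All bound variables are already distinct, so no renaming is needed.
Finally move all quantifiers to the prefix:
  forall n. forall t. exists p. (~H(n) | G(t,t) | D(p,p))
The quantifier exists n sits under an odd number of negations (counting the antecedent side of each →), so it flips to forall n.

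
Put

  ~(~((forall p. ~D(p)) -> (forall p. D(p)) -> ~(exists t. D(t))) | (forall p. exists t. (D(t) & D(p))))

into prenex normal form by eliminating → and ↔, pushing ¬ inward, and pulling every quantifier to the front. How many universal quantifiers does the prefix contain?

2

Eliminate → and ↔ using ¬ and ∨.
  ~(~(~(forall p. ~D(p)) | ~(forall p. D(p)) | ~(exists t. D(t))) | (forall p. exists t. (D(t) & D(p))))
Drive negations inward (¬∀x A ≡ ∃x ¬A, ¬∃x A ≡ ∀x ¬A, De Morgan for ∧/∨):
  ((exists p. D(p)) | (exists p. ~D(p)) | (forall t. ~D(t))) & (exists p. forall t. (~D(t) | ~D(p)))
Rename bound variables to avoid capture: p↦z, p↦x1, t↦b.
  ((exists p. D(p)) | (exists z. ~D(z)) | (forall t. ~D(t))) & (exists x1. forall b. (~D(b) | ~D(x1)))
Pull the quantifiers to the front (each side's bound variable is not free in the other side):
  exists p. exists z. forall t. exists x1. forall b. ((D(p) | ~D(z) | ~D(t)) & (~D(b) | ~D(x1)))
The prefix is exists p exists z forall t exists x1 forall b: 2 universal, 3 existential.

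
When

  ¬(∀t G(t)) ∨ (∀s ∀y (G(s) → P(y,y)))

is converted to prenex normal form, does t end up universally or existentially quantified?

First replace A → B with ¬A ∨ B.
  ¬(∀t G(t)) ∨ (∀s ∀y (¬G(s) ∨ P(y,y)))
Drive negations inward (¬∀x A ≡ ∃x ¬A, ¬∃x A ≡ ∀x ¬A, De Morgan for ∧/∨):
  (∃t ¬G(t)) ∨ (∀s ∀y (¬G(s) ∨ P(y,y)))
All bound variables are already distinct, so no renaming is needed.
Extract every quantifier outward, since the variables are now distinct and don't occur free across branches:
  ∃t ∀s ∀y (¬G(t) ∨ ¬G(s) ∨ P(y,y))
The quantifier ∀t sits under an odd number of negations (counting the antecedent side of each →), so it flips to ∃t.

existential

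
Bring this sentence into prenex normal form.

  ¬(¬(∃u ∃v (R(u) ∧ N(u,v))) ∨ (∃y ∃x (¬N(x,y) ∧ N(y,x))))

∃u ∃v ∀y ∀x (R(u) ∧ N(u,v) ∧ (N(x,y) ∨ ¬N(y,x)))

Drive negations inward (¬∀x A ≡ ∃x ¬A, ¬∃x A ≡ ∀x ¬A, De Morgan for ∧/∨):
  (∃u ∃v (R(u) ∧ N(u,v))) ∧ (∀y ∀x (N(x,y) ∨ ¬N(y,x)))
Pull the quantifiers to the front (each side's bound variable is not free in the other side):
  ∃u ∃v ∀y ∀x (R(u) ∧ N(u,v) ∧ (N(x,y) ∨ ¬N(y,x)))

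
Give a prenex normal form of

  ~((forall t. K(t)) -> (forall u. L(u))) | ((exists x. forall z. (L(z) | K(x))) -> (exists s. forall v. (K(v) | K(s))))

First replace A → B with ¬A ∨ B.
  ~(~(forall t. K(t)) | (forall u. L(u))) | ~(exists x. forall z. (L(z) | K(x))) | (exists s. forall v. (K(v) | K(s)))
Push ¬ through the quantifiers and connectives to reach negation normal form:
  (forall t. K(t)) & (exists u. ~L(u)) | (forall x. exists z. (~L(z) & ~K(x))) | (exists s. forall v. (K(v) | K(s)))
All bound variables are already distinct, so no renaming is needed.
Finally move all quantifiers to the prefix:
  forall t. exists u. forall x. exists z. exists s. forall v. (K(t) & ~L(u) | ~L(z) & ~K(x) | K(v) | K(s))

forall t. exists u. forall x. exists z. exists s. forall v. (K(t) & ~L(u) | ~L(z) & ~K(x) | K(v) | K(s))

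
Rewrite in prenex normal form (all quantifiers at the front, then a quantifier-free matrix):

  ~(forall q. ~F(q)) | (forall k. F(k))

exists q. forall k. (F(q) | F(k))

Push ¬ through the quantifiers and connectives to reach negation normal form:
  (exists q. F(q)) | (forall k. F(k))
Extract every quantifier outward, since the variables are now distinct and don't occur free across branches:
  exists q. forall k. (F(q) | F(k))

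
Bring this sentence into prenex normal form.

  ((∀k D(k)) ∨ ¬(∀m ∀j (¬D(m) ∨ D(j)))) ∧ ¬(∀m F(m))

∀k ∃m ∃j ∃u ((D(k) ∨ D(m) ∧ ¬D(j)) ∧ ¬F(u))

Push ¬ through the quantifiers and connectives to reach negation normal form:
  ((∀k D(k)) ∨ (∃m ∃j (D(m) ∧ ¬D(j)))) ∧ (∃m ¬F(m))
Standardize variables apart so no two quantifiers bind the same name: m↦u.
  ((∀k D(k)) ∨ (∃m ∃j (D(m) ∧ ¬D(j)))) ∧ (∃u ¬F(u))
Extract every quantifier outward, since the variables are now distinct and don't occur free across branches:
  ∀k ∃m ∃j ∃u ((D(k) ∨ D(m) ∧ ¬D(j)) ∧ ¬F(u))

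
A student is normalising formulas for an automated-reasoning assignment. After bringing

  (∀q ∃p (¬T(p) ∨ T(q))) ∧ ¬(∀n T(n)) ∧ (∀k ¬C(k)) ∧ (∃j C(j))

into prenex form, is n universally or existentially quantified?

Push ¬ through the quantifiers and connectives to reach negation normal form:
  (∀q ∃p (¬T(p) ∨ T(q))) ∧ (∃n ¬T(n)) ∧ (∀k ¬C(k)) ∧ (∃j C(j))
All bound variables are already distinct, so no renaming is needed.
Extract every quantifier outward, since the variables are now distinct and don't occur free across branches:
  ∀q ∃p ∃n ∀k ∃j ((¬T(p) ∨ T(q)) ∧ ¬T(n) ∧ ¬C(k) ∧ C(j))
The quantifier ∀n sits under an odd number of negations, so it flips to ∃n.

existential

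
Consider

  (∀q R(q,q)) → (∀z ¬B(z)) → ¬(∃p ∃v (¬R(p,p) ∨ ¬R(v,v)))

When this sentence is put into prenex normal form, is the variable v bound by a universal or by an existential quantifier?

universal

Rewrite implications/biconditionals: A → B as ¬A ∨ B.
  ¬(∀q R(q,q)) ∨ ¬(∀z ¬B(z)) ∨ ¬(∃p ∃v (¬R(p,p) ∨ ¬R(v,v)))
Push ¬ through the quantifiers and connectives to reach negation normal form:
  (∃q ¬R(q,q)) ∨ (∃z B(z)) ∨ (∀p ∀v (R(p,p) ∧ R(v,v)))
Finally move all quantifiers to the prefix:
  ∃q ∃z ∀p ∀v (¬R(q,q) ∨ B(z) ∨ R(p,p) ∧ R(v,v))
The quantifier ∃v sits under an odd number of negations (counting the antecedent side of each →), so it flips to ∀v.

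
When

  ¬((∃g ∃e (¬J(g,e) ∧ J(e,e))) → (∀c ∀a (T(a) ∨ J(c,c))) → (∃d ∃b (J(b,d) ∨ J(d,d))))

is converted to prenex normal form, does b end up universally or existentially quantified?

universal

Eliminate → and ↔ using ¬ and ∨.
  ¬(¬(∃g ∃e (¬J(g,e) ∧ J(e,e))) ∨ ¬(∀c ∀a (T(a) ∨ J(c,c))) ∨ (∃d ∃b (J(b,d) ∨ J(d,d))))
Push ¬ through the quantifiers and connectives to reach negation normal form:
  (∃g ∃e (¬J(g,e) ∧ J(e,e))) ∧ (∀c ∀a (T(a) ∨ J(c,c))) ∧ (∀d ∀b (¬J(b,d) ∧ ¬J(d,d)))
All bound variables are already distinct, so no renaming is needed.
Extract every quantifier outward, since the variables are now distinct and don't occur free across branches:
  ∃g ∃e ∀c ∀a ∀d ∀b (¬J(g,e) ∧ J(e,e) ∧ (T(a) ∨ J(c,c)) ∧ ¬J(b,d) ∧ ¬J(d,d))
The quantifier ∃b sits under an odd number of negations (counting the antecedent side of each →), so it flips to ∀b.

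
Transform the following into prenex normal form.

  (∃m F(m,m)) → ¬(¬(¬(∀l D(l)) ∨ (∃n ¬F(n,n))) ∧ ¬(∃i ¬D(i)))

First replace A → B with ¬A ∨ B.
  ¬(∃m F(m,m)) ∨ ¬(¬(¬(∀l D(l)) ∨ (∃n ¬F(n,n))) ∧ ¬(∃i ¬D(i)))
Move each ¬ inward, flipping quantifiers it crosses:
  (∀m ¬F(m,m)) ∨ (∃l ¬D(l)) ∨ (∃n ¬F(n,n)) ∨ (∃i ¬D(i))
All bound variables are already distinct, so no renaming is needed.
Extract every quantifier outward, since the variables are now distinct and don't occur free across branches:
  ∀m ∃l ∃n ∃i (¬F(m,m) ∨ ¬D(l) ∨ ¬F(n,n) ∨ ¬D(i))

∀m ∃l ∃n ∃i (¬F(m,m) ∨ ¬D(l) ∨ ¬F(n,n) ∨ ¬D(i))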